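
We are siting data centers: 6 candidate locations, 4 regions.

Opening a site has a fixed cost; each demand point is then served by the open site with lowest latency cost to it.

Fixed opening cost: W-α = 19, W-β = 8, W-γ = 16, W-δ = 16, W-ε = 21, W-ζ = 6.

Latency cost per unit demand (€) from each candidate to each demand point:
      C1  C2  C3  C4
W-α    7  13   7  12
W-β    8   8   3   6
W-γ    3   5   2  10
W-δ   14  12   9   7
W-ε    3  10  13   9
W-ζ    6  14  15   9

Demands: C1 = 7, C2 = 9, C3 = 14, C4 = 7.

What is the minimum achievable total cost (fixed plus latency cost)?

Open {W-β, W-γ}: assign each demand point to its cheapest open site.
  C1→W-γ 7×3=21, C2→W-γ 9×5=45, C3→W-γ 14×2=28, C4→W-β 7×6=42
  latency cost 136, fixed 24 → total 160.
Compare {W-β, W-γ, W-ζ}: latency cost 136 + fixed 30 = 166.
Compare {W-γ, W-δ}: latency cost 143 + fixed 32 = 175.
Compare {W-β, W-γ, W-δ}: latency cost 136 + fixed 40 = 176.
All other subsets cost ≥ 166. Minimum total cost: 160.

160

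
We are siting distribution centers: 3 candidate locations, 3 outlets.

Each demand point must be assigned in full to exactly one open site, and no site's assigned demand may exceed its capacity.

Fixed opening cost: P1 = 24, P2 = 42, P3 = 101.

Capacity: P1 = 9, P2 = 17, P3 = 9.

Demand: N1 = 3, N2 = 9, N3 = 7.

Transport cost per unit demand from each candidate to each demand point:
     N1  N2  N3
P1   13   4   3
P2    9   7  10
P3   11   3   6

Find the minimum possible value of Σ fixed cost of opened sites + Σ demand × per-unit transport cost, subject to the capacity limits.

Open {P1, P2}; cheapest assignment that respects the capacities:
  P1 (cap 9, load 7): N3 — cost 7×3 = 21
  P2 (cap 17, load 12): N1, N2 — cost 3×9 + 9×7 = 90
  Shipping 111, fixed 66 → total 177.
  Any other capacity-feasible assignment to {P1, P2} ships for at least 111.
Compare {P1, P2, P3}: its best feasible assignment gives total 242.
Compare {P2, P3}: its best feasible assignment gives total 267.
Every other set of open sites that can feasibly serve all demand totals ≥ 242 even under its best assignment. Minimum: 177.

177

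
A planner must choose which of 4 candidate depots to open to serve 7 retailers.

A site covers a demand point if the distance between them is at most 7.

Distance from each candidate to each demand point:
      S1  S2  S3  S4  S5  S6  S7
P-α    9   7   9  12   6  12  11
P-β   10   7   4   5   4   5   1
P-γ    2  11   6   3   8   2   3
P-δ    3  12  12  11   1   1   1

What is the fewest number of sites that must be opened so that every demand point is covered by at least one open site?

2

Coverage sets (demand points within 7 of each site):
  P-α: {S2, S5}
  P-β: {S2, S3, S4, S5, S6, S7}
  P-γ: {S1, S3, S4, S6, S7}
  P-δ: {S1, S5, S6, S7}
No single site covers all 7 demand points.
But {P-α, P-γ} covers everything, so the minimum is 2.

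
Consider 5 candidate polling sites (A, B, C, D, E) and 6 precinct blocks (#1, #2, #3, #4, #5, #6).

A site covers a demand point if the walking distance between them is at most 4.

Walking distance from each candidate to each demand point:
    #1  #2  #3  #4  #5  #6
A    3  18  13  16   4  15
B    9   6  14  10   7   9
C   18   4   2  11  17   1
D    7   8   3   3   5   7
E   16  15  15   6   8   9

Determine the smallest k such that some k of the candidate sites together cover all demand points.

Coverage sets (demand points within 4 of each site):
  A: {#1, #5}
  B: {}
  C: {#2, #3, #6}
  D: {#3, #4}
  E: {}
No 2 sites suffice: every size-2 union leaves at least one demand point uncovered.
But {A, C, D} covers everything, so the minimum is 3.

3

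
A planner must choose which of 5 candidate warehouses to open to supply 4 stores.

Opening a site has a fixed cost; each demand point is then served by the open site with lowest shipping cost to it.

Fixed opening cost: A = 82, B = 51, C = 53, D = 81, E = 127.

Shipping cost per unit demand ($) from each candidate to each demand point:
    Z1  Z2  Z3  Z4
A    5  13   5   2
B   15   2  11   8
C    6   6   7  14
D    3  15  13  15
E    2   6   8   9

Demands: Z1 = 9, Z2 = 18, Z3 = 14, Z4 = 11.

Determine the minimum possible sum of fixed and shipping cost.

306

Open {A, B}: assign each demand point to its cheapest open site.
  Z1→A 9×5=45, Z2→B 18×2=36, Z3→A 14×5=70, Z4→A 11×2=22
  shipping cost 173, fixed 133 → total 306.
Compare {A, B, C}: shipping cost 173 + fixed 186 = 359.
Compare {A, B, D}: shipping cost 155 + fixed 214 = 369.
Compare {A, C}: shipping cost 245 + fixed 135 = 380.
All other subsets cost ≥ 359. Minimum total cost: 306.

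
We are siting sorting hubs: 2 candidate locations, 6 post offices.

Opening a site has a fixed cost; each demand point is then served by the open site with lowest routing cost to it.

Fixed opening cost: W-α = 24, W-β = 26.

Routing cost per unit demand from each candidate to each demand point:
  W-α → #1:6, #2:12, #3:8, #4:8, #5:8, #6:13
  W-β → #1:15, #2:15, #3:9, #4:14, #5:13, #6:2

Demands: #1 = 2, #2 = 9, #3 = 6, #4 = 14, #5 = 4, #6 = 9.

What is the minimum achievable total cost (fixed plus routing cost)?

380

Open {W-α, W-β}: assign each demand point to its cheapest open site.
  #1→W-α 2×6=12, #2→W-α 9×12=108, #3→W-α 6×8=48, #4→W-α 14×8=112, #5→W-α 4×8=32, #6→W-β 9×2=18
  routing cost 330, fixed 50 → total 380.
Compare {W-α}: routing cost 429 + fixed 24 = 453.
Compare {W-β}: routing cost 485 + fixed 26 = 511.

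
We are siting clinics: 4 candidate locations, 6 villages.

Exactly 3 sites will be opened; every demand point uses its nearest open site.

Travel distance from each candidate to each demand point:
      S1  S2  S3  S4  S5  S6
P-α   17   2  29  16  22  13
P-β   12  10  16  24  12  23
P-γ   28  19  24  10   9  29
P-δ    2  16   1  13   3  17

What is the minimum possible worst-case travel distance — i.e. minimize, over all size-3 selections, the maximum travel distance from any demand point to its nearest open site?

Open {P-α, P-β, P-δ}.
  Farthest demand point is S4 at travel distance 13 (to P-δ); all others are ≤ 13.
With {P-α, P-γ, P-δ} the worst case is 13.
With {P-α, P-β, P-γ} the worst case is 16.
No size-3 selection achieves below 13.

13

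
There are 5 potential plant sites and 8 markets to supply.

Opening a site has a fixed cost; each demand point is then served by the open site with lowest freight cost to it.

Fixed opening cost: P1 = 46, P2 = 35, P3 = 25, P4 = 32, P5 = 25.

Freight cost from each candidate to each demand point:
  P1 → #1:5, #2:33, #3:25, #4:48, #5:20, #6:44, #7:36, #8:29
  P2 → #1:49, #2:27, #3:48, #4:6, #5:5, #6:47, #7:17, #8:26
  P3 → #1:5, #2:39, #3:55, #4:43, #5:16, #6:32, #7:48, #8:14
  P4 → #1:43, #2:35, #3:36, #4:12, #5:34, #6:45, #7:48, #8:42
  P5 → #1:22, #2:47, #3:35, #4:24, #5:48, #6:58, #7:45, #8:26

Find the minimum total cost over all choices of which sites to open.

Open {P2, P3}: assign each demand point to its cheapest open site.
  #1→P3 5, #2→P2 27, #3→P2 48, #4→P2 6, #5→P2 5, #6→P3 32, #7→P2 17, #8→P3 14
  freight cost 154, fixed 60 → total 214.
Compare {P2, P3, P5}: freight cost 141 + fixed 85 = 226.
Compare {P2, P3, P4}: freight cost 142 + fixed 92 = 234.
Compare {P1, P2}: freight cost 155 + fixed 81 = 236.
All other subsets cost ≥ 226. Minimum total cost: 214.

214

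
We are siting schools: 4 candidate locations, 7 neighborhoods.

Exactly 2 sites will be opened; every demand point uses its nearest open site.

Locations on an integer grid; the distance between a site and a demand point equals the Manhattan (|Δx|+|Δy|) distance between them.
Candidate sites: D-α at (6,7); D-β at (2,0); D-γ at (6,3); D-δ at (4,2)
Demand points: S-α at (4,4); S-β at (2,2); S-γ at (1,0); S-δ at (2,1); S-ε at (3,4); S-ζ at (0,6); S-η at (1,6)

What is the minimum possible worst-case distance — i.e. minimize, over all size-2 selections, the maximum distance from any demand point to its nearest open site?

Open {D-α, D-β}.
  Farthest demand point is S-ζ at distance 7 (to D-α); all others are ≤ 7.
With {D-α, D-δ} the worst case is 7.
With {D-α, D-γ} the worst case is 8.
No size-2 selection achieves below 7.

7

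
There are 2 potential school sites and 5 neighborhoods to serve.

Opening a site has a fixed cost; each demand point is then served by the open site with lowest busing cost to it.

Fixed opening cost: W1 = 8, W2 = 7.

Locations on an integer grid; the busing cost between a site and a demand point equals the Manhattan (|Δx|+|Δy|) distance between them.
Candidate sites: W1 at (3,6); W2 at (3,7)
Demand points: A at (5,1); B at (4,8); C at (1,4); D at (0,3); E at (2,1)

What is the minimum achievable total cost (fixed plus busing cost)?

34

Open {W1}: assign each demand point to its cheapest open site.
  A→W1 7, B→W1 3, C→W1 4, D→W1 6, E→W1 6
  busing cost 26, fixed 8 → total 34.
Compare {W2}: busing cost 29 + fixed 7 = 36.
Compare {W1, W2}: busing cost 25 + fixed 15 = 40.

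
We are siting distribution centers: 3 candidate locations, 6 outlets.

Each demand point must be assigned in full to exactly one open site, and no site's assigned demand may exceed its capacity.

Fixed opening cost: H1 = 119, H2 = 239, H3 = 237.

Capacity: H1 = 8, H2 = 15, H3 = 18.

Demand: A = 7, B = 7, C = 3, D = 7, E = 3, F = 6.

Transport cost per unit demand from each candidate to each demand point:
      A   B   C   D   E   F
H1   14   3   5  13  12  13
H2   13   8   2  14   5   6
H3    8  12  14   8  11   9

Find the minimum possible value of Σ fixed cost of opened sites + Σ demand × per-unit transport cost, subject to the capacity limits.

785

Open {H1, H2, H3}; cheapest assignment that respects the capacities:
  H1 (cap 8, load 7): B — cost 7×3 = 21
  H2 (cap 15, load 12): C, E, F — cost 3×2 + 3×5 + 6×6 = 57
  H3 (cap 18, load 14): A, D — cost 7×8 + 7×8 = 112
  Shipping 190, fixed 595 → total 785.
  Any other capacity-feasible assignment to {H1, H2, H3} ships for at least 190.
Total demand is 33; every other set of sites either has combined capacity below 33 or cannot fit the demands without splitting one across sites, so {H1, H2, H3} is the only feasible choice of open sites. Minimum: 785.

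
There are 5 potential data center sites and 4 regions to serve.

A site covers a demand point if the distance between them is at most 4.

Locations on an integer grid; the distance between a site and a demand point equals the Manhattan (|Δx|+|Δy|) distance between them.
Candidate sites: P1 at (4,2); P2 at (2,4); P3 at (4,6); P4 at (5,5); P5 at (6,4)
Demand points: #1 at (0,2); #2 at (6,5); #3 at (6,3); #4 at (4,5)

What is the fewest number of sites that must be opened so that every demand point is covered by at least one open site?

2

Coverage sets (demand points within 4 of each site):
  P1: {#1, #3, #4}
  P2: {#1, #4}
  P3: {#2, #4}
  P4: {#2, #3, #4}
  P5: {#2, #3, #4}
No single site covers all 4 demand points.
But {P1, P3} covers everything, so the minimum is 2.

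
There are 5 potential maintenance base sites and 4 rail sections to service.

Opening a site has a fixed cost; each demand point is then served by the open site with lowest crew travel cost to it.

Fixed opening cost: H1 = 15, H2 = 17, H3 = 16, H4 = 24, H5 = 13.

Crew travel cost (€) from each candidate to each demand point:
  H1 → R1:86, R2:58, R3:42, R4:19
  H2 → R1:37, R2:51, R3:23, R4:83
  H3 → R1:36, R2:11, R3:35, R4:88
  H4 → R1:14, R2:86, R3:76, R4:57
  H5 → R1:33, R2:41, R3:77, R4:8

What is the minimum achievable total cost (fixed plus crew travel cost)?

Open {H3, H5}: assign each demand point to its cheapest open site.
  R1→H5 33, R2→H3 11, R3→H3 35, R4→H5 8
  crew travel cost 87, fixed 29 → total 116.
Compare {H2, H3, H5}: crew travel cost 75 + fixed 46 = 121.
Compare {H3, H4, H5}: crew travel cost 68 + fixed 53 = 121.
Compare {H2, H3, H4, H5}: crew travel cost 56 + fixed 70 = 126.
All other subsets cost ≥ 121. Minimum total cost: 116.

116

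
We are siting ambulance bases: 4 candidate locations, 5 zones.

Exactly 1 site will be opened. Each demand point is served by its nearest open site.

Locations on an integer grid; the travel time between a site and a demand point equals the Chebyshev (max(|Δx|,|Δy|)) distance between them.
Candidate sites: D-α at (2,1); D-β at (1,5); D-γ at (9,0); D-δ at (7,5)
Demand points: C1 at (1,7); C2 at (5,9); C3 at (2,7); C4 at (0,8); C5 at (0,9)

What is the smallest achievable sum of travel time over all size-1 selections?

15

Open {D-β}.
  C1→D-β 2, C2→D-β 4, C3→D-β 2, C4→D-β 3, C5→D-β 4  ⇒ total 15.
Compare {D-δ}: total 29.
Compare {D-α}: total 35.
No size-1 selection does better; minimum is 15.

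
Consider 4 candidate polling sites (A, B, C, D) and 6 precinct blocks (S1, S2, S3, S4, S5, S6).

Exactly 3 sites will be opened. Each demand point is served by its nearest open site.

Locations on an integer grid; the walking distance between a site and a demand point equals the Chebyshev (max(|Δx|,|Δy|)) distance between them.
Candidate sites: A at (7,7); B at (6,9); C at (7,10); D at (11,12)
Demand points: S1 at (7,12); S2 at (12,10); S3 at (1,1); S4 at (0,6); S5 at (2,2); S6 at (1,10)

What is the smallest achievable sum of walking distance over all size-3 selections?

27

Open {A, B, D}.
  S1→B 3, S2→D 2, S3→A 6, S4→B 6, S5→A 5, S6→B 5  ⇒ total 27.
Compare {A, C, D}: total 28.
Compare {A, B, C}: total 29.
No size-3 selection does better; minimum is 27.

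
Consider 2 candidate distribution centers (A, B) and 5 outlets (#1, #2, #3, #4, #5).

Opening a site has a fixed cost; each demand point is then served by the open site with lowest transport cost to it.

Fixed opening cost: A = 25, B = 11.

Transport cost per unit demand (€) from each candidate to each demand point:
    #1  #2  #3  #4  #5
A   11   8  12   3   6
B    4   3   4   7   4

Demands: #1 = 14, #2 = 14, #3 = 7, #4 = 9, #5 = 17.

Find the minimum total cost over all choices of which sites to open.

Open {A, B}: assign each demand point to its cheapest open site.
  #1→B 14×4=56, #2→B 14×3=42, #3→B 7×4=28, #4→A 9×3=27, #5→B 17×4=68
  transport cost 221, fixed 36 → total 257.
Compare {B}: transport cost 257 + fixed 11 = 268.
Compare {A}: transport cost 479 + fixed 25 = 504.

257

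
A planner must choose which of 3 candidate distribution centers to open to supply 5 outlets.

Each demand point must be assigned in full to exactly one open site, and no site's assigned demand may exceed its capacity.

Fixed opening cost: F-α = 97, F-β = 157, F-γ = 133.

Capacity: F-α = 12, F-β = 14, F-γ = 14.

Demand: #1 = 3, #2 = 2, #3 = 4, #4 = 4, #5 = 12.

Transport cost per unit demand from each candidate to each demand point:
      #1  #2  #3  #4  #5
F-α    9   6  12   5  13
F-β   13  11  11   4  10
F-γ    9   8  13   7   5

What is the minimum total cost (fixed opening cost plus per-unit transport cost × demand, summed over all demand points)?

Open {F-α, F-γ}; cheapest assignment that respects the capacities:
  F-α (cap 12, load 11): #1, #3, #4 — cost 3×9 + 4×12 + 4×5 = 95
  F-γ (cap 14, load 14): #2, #5 — cost 2×8 + 12×5 = 76
  Shipping 171, fixed 230 → total 401.
  Any other capacity-feasible assignment to {F-α, F-γ} ships for at least 171.
Compare {F-β, F-γ}: its best feasible assignment gives total 465.
Compare {F-α, F-β}: its best feasible assignment gives total 491.
Every other set of open sites that can feasibly serve all demand totals ≥ 465 even under its best assignment. Minimum: 401.

401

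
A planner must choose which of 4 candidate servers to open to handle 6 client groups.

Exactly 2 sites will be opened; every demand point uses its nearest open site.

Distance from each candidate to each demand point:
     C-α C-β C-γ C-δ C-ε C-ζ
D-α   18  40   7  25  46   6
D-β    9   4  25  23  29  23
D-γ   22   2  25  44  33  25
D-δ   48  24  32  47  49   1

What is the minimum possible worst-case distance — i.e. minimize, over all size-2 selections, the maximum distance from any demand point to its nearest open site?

29

Open {D-α, D-β}.
  Farthest demand point is C-ε at distance 29 (to D-β); all others are ≤ 29.
With {D-β, D-γ} the worst case is 29.
With {D-β, D-δ} the worst case is 29.
No size-2 selection achieves below 29.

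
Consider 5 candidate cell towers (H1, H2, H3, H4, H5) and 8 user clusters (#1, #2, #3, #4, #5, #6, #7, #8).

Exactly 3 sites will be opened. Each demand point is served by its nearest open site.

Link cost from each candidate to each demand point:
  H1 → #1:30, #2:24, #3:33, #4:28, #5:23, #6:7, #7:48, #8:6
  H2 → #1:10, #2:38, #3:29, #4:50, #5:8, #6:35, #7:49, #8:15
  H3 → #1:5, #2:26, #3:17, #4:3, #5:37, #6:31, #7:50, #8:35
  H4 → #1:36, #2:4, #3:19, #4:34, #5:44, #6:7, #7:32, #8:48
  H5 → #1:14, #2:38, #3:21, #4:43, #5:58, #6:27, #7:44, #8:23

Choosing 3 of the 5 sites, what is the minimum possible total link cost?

91

Open {H2, H3, H4}.
  #1→H3 5, #2→H4 4, #3→H3 17, #4→H3 3, #5→H2 8, #6→H4 7, #7→H4 32, #8→H2 15  ⇒ total 91.
Compare {H1, H3, H4}: total 97.
Compare {H1, H2, H4}: total 114.
No size-3 selection does better; minimum is 91.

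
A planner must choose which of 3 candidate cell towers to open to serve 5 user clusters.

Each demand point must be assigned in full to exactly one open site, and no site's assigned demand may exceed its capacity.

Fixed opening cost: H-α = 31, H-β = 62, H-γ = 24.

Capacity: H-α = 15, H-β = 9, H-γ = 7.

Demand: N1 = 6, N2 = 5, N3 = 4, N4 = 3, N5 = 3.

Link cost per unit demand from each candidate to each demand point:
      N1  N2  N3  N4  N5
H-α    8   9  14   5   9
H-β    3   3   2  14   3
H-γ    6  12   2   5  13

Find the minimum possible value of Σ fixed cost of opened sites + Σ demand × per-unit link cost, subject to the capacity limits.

198

Open {H-α, H-γ}; cheapest assignment that respects the capacities:
  H-α (cap 15, load 14): N1, N2, N5 — cost 6×8 + 5×9 + 3×9 = 120
  H-γ (cap 7, load 7): N3, N4 — cost 4×2 + 3×5 = 23
  Shipping 143, fixed 55 → total 198.
  Any other capacity-feasible assignment to {H-α, H-γ} ships for at least 143.
Compare {H-α, H-β}: its best feasible assignment gives total 206.
Compare {H-α, H-β, H-γ}: its best feasible assignment gives total 212.
Every other set of open sites that can feasibly serve all demand totals ≥ 206 even under its best assignment. Minimum: 198.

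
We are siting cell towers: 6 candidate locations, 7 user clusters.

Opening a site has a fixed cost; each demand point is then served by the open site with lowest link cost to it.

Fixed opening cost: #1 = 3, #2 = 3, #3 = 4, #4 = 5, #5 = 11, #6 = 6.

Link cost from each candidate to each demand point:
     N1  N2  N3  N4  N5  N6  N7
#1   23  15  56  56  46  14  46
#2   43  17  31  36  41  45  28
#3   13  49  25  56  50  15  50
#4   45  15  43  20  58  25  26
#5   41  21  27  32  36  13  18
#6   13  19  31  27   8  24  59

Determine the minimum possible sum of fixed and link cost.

Open {#4, #5, #6}: assign each demand point to its cheapest open site.
  N1→#6 13, N2→#4 15, N3→#5 27, N4→#4 20, N5→#6 8, N6→#5 13, N7→#5 18
  link cost 114, fixed 22 → total 136.
Compare {#3, #4, #6}: link cost 122 + fixed 15 = 137.
Compare {#3, #4, #5, #6}: link cost 112 + fixed 26 = 138.
Compare {#1, #3, #4, #6}: link cost 121 + fixed 18 = 139.
All other subsets cost ≥ 137. Minimum total cost: 136.

136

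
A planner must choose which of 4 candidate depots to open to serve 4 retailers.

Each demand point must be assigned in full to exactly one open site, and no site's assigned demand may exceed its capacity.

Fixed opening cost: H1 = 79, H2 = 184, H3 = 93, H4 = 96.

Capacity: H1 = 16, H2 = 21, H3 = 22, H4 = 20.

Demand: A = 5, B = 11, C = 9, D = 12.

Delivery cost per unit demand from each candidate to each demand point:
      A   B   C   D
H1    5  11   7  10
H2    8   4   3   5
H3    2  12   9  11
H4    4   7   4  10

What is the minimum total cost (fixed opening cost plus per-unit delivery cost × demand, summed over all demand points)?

Open {H3, H4}; cheapest assignment that respects the capacities:
  H3 (cap 22, load 17): A, D — cost 5×2 + 12×11 = 142
  H4 (cap 20, load 20): B, C — cost 11×7 + 9×4 = 113
  Shipping 255, fixed 189 → total 444.
  Any other capacity-feasible assignment to {H3, H4} ships for at least 255.
Compare {H2, H4}: its best feasible assignment gives total 464.
Compare {H2, H3}: its best feasible assignment gives total 490.
Every other set of open sites that can feasibly serve all demand totals ≥ 464 even under its best assignment. Minimum: 444.

444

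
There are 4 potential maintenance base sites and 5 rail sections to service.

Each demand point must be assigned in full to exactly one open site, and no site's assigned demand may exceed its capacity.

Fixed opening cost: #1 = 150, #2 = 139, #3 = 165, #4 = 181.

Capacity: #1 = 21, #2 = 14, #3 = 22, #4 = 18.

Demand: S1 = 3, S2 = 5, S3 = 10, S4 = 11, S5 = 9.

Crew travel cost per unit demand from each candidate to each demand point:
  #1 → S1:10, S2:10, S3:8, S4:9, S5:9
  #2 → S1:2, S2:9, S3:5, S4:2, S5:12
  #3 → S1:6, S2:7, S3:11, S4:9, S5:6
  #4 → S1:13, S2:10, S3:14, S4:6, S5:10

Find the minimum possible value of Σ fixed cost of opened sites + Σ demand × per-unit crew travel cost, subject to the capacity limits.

601

Open {#1, #3}; cheapest assignment that respects the capacities:
  #1 (cap 21, load 21): S3, S4 — cost 10×8 + 11×9 = 179
  #3 (cap 22, load 17): S1, S2, S5 — cost 3×6 + 5×7 + 9×6 = 107
  Shipping 286, fixed 315 → total 601.
  Any other capacity-feasible assignment to {#1, #3} ships for at least 286.
Compare {#3, #4}: its best feasible assignment gives total 644.
Compare {#1, #2, #3}: its best feasible assignment gives total 651.
Every other set of open sites that can feasibly serve all demand totals ≥ 644 even under its best assignment. Minimum: 601.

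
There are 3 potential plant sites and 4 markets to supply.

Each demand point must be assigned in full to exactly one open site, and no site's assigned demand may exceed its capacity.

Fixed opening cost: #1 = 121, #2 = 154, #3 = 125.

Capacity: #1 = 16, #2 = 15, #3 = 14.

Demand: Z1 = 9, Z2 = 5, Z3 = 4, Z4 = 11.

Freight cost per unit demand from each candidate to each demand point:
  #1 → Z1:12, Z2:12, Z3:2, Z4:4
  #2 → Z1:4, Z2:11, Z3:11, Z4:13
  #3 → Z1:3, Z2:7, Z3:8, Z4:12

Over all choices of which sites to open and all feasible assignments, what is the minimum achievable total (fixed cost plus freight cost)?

360

Open {#1, #3}; cheapest assignment that respects the capacities:
  #1 (cap 16, load 15): Z3, Z4 — cost 4×2 + 11×4 = 52
  #3 (cap 14, load 14): Z1, Z2 — cost 9×3 + 5×7 = 62
  Shipping 114, fixed 246 → total 360.
  Any other capacity-feasible assignment to {#1, #3} ships for at least 114.
Compare {#1, #2}: its best feasible assignment gives total 418.
Compare {#1, #2, #3}: its best feasible assignment gives total 514.
Every other set of open sites that can feasibly serve all demand totals ≥ 418 even under its best assignment. Minimum: 360.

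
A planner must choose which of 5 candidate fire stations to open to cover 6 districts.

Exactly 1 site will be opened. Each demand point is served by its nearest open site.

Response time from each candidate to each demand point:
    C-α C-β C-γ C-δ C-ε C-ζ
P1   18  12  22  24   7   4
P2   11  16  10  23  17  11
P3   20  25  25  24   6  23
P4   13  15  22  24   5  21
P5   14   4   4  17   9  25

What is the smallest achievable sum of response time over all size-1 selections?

Open {P5}.
  C-α→P5 14, C-β→P5 4, C-γ→P5 4, C-δ→P5 17, C-ε→P5 9, C-ζ→P5 25  ⇒ total 73.
Compare {P1}: total 87.
Compare {P2}: total 88.
No size-1 selection does better; minimum is 73.

73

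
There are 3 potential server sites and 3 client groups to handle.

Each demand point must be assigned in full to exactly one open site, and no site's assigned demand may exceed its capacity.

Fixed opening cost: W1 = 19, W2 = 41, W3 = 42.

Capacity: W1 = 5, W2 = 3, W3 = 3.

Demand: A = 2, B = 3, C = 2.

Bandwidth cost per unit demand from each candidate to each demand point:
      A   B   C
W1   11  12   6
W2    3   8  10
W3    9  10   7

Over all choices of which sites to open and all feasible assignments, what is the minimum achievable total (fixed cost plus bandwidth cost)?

114

Open {W1, W2}; cheapest assignment that respects the capacities:
  W1 (cap 5, load 5): B, C — cost 3×12 + 2×6 = 48
  W2 (cap 3, load 2): A — cost 2×3 = 6
  Shipping 54, fixed 60 → total 114.
  Any other capacity-feasible assignment to {W1, W2} ships for at least 54.
Compare {W1, W3}: its best feasible assignment gives total 125.
Compare {W1, W2, W3}: its best feasible assignment gives total 150.
Every other set of open sites that can feasibly serve all demand totals ≥ 125 even under its best assignment. Minimum: 114.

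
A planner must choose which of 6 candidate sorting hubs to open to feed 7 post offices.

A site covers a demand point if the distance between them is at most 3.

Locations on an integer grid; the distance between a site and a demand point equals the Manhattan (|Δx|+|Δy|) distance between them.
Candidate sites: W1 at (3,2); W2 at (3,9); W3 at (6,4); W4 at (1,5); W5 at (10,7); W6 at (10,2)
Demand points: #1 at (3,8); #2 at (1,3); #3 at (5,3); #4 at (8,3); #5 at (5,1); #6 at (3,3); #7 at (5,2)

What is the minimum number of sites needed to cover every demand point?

3

Coverage sets (demand points within 3 of each site):
  W1: {#2, #3, #5, #6, #7}
  W2: {#1}
  W3: {#3, #4, #7}
  W4: {#2}
  W5: {}
  W6: {#4}
No 2 sites suffice: every size-2 union leaves at least one demand point uncovered.
But {W1, W2, W3} covers everything, so the minimum is 3.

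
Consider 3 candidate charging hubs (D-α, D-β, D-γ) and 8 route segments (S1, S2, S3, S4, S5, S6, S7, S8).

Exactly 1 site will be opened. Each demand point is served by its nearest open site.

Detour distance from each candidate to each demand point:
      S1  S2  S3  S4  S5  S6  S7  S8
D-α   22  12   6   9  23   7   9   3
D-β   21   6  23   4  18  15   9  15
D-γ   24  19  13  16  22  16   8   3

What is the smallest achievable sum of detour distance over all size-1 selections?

91

Open {D-α}.
  S1→D-α 22, S2→D-α 12, S3→D-α 6, S4→D-α 9, S5→D-α 23, S6→D-α 7, S7→D-α 9, S8→D-α 3  ⇒ total 91.
Compare {D-β}: total 111.
Compare {D-γ}: total 121.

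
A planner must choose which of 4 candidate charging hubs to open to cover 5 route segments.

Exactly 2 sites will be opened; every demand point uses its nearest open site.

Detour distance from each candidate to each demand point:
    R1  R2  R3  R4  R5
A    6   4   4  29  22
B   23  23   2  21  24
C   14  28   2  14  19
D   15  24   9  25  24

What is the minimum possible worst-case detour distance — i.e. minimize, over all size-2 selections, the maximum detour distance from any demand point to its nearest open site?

Open {A, C}.
  Farthest demand point is R5 at detour distance 19 (to C); all others are ≤ 19.
With {A, B} the worst case is 22.
With {B, C} the worst case is 23.
No size-2 selection achieves below 19.

19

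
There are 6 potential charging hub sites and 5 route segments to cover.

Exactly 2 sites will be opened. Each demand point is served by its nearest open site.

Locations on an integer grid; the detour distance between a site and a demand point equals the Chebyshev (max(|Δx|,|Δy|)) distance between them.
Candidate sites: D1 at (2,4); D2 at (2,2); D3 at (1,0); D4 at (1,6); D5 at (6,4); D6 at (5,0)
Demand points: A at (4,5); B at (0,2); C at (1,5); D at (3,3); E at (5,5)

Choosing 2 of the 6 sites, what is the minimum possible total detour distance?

7

Open {D1, D5}.
  A→D1 2, B→D1 2, C→D1 1, D→D1 1, E→D5 1  ⇒ total 7.
Compare {D1, D2}: total 9.
Compare {D1, D3}: total 9.
No size-2 selection does better; minimum is 7.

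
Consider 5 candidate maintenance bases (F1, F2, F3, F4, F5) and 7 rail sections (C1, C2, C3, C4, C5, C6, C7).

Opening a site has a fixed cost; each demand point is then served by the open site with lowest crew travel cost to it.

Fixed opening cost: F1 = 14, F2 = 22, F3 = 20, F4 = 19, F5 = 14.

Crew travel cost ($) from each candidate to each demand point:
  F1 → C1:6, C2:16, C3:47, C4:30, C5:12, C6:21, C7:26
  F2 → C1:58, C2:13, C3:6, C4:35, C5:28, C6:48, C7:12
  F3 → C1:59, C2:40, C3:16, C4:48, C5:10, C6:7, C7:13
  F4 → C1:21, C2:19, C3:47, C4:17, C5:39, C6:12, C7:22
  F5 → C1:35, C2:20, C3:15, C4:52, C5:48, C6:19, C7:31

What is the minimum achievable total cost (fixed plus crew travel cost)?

Open {F1, F3}: assign each demand point to its cheapest open site.
  C1→F1 6, C2→F1 16, C3→F3 16, C4→F1 30, C5→F3 10, C6→F3 7, C7→F3 13
  crew travel cost 98, fixed 34 → total 132.
Compare {F1, F2, F4}: crew travel cost 78 + fixed 55 = 133.
Compare {F1, F2}: crew travel cost 100 + fixed 36 = 136.
Compare {F1, F3, F4}: crew travel cost 85 + fixed 53 = 138.
All other subsets cost ≥ 133. Minimum total cost: 132.

132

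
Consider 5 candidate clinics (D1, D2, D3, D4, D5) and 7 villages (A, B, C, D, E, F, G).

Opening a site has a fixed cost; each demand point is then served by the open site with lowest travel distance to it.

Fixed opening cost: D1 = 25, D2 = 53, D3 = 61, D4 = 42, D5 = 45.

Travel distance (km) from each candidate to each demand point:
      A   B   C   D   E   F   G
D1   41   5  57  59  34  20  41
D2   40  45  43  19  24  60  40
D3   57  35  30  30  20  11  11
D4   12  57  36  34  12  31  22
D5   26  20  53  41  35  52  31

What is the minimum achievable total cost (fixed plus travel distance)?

Open {D1, D4}: assign each demand point to its cheapest open site.
  A→D4 12, B→D1 5, C→D4 36, D→D4 34, E→D4 12, F→D1 20, G→D4 22
  travel distance 141, fixed 67 → total 208.
Compare {D1, D3}: travel distance 148 + fixed 86 = 234.
Compare {D1, D3, D4}: travel distance 111 + fixed 128 = 239.
Compare {D3, D4}: travel distance 141 + fixed 103 = 244.
All other subsets cost ≥ 234. Minimum total cost: 208.

208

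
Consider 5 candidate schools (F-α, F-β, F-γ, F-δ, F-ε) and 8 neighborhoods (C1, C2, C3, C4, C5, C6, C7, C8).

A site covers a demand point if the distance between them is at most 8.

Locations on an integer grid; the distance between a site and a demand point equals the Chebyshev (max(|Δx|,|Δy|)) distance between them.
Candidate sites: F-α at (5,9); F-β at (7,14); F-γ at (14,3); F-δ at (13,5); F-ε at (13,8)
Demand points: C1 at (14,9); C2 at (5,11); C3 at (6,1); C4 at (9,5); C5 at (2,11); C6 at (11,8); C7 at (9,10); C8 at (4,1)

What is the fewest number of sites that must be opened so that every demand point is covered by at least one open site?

2

Coverage sets (demand points within 8 of each site):
  F-α: {C2, C3, C4, C5, C6, C7, C8}
  F-β: {C1, C2, C5, C6, C7}
  F-γ: {C1, C3, C4, C6, C7}
  F-δ: {C1, C2, C3, C4, C6, C7}
  F-ε: {C1, C2, C3, C4, C6, C7}
No single site covers all 8 demand points.
But {F-α, F-β} covers everything, so the minimum is 2.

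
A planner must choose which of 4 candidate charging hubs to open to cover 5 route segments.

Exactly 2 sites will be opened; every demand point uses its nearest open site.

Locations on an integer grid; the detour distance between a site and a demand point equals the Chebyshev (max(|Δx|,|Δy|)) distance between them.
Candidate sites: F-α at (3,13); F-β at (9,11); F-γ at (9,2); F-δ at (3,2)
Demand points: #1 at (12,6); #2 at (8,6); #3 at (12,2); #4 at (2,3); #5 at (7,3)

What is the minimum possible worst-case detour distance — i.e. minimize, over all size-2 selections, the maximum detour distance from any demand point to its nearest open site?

Open {F-γ, F-δ}.
  Farthest demand point is #1 at detour distance 4 (to F-γ); all others are ≤ 4.
With {F-α, F-γ} the worst case is 7.
With {F-β, F-γ} the worst case is 7.
No size-2 selection achieves below 4.

4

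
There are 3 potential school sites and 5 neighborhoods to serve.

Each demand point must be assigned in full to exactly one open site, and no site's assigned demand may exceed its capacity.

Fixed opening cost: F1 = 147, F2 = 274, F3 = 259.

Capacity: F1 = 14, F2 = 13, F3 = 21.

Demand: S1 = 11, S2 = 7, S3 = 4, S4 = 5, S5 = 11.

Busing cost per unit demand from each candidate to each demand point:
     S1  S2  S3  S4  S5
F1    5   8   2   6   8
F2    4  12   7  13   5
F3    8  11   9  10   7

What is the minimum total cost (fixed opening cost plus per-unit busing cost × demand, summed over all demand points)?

915

Open {F1, F2, F3}; cheapest assignment that respects the capacities:
  F1 (cap 14, load 11): S2, S3 — cost 7×8 + 4×2 = 64
  F2 (cap 13, load 11): S1 — cost 11×4 = 44
  F3 (cap 21, load 16): S4, S5 — cost 5×10 + 11×7 = 127
  Shipping 235, fixed 680 → total 915.
  Any other capacity-feasible assignment to {F1, F2, F3} ships for at least 235.
Total demand is 38 and no other set of sites has combined capacity ≥ 38, so {F1, F2, F3} is the only feasible choice of open sites. Minimum: 915.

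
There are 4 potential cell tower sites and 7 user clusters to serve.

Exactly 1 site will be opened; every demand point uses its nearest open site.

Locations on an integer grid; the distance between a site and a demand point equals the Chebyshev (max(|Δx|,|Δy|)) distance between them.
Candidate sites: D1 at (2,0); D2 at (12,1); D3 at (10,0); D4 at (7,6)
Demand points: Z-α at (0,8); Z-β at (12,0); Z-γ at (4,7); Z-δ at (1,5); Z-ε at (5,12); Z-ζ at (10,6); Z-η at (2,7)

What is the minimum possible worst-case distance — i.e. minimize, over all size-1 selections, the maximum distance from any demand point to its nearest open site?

Open {D4}.
  Farthest demand point is Z-α at distance 7 (to D4); all others are ≤ 7.
With {D1} the worst case is 12.
With {D2} the worst case is 12.
No size-1 selection achieves below 7.

7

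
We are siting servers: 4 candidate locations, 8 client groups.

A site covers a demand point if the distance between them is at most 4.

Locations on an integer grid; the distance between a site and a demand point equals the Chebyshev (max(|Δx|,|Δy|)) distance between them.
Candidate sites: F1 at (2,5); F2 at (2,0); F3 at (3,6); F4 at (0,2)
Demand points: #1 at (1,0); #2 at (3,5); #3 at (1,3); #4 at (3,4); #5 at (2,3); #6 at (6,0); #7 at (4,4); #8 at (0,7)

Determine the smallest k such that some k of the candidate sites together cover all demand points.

Coverage sets (demand points within 4 of each site):
  F1: {#2, #3, #4, #5, #7, #8}
  F2: {#1, #3, #4, #5, #6, #7}
  F3: {#2, #3, #4, #5, #7, #8}
  F4: {#1, #2, #3, #4, #5, #7}
No single site covers all 8 demand points.
But {F1, F2} covers everything, so the minimum is 2.

2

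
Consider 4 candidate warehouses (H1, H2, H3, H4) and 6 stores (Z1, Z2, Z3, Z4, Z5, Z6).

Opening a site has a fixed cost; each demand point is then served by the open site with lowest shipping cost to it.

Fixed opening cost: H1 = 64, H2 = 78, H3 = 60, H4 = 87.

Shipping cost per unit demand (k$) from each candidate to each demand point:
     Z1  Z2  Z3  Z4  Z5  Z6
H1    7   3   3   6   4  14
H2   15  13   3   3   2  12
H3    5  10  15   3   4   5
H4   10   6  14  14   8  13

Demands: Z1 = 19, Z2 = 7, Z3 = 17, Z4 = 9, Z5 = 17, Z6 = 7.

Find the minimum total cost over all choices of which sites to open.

Open {H1, H3}: assign each demand point to its cheapest open site.
  Z1→H3 19×5=95, Z2→H1 7×3=21, Z3→H1 17×3=51, Z4→H3 9×3=27, Z5→H1 17×4=68, Z6→H3 7×5=35
  shipping cost 297, fixed 124 → total 421.
Compare {H2, H3}: shipping cost 312 + fixed 138 = 450.
Compare {H1, H2, H3}: shipping cost 263 + fixed 202 = 465.
Compare {H1}: shipping cost 425 + fixed 64 = 489.
All other subsets cost ≥ 450. Minimum total cost: 421.

421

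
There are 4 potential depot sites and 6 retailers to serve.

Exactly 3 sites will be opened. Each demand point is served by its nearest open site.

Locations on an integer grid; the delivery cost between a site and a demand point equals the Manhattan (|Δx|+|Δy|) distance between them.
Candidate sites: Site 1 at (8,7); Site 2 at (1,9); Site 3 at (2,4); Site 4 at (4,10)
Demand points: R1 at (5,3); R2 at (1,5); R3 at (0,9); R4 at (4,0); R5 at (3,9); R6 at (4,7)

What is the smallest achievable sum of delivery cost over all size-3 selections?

18

Open {Site 2, Site 3, Site 4}.
  R1→Site 3 4, R2→Site 3 2, R3→Site 2 1, R4→Site 3 6, R5→Site 2 2, R6→Site 4 3  ⇒ total 18.
Compare {Site 1, Site 2, Site 3}: total 19.
Compare {Site 1, Site 3, Site 4}: total 22.
No size-3 selection does better; minimum is 18.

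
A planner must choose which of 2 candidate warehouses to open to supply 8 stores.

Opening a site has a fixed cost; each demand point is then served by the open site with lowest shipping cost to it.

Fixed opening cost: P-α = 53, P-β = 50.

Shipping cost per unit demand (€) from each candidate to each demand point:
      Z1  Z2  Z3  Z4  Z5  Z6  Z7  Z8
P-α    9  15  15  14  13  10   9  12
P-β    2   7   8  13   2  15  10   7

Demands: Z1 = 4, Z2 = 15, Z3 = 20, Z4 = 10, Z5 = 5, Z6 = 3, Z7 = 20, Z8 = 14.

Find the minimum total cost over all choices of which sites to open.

Open {P-β}: assign each demand point to its cheapest open site.
  Z1→P-β 4×2=8, Z2→P-β 15×7=105, Z3→P-β 20×8=160, Z4→P-β 10×13=130, Z5→P-β 5×2=10, Z6→P-β 3×15=45, Z7→P-β 20×10=200, Z8→P-β 14×7=98
  shipping cost 756, fixed 50 → total 806.
Compare {P-α, P-β}: shipping cost 721 + fixed 103 = 824.
Compare {P-α}: shipping cost 1144 + fixed 53 = 1197.

806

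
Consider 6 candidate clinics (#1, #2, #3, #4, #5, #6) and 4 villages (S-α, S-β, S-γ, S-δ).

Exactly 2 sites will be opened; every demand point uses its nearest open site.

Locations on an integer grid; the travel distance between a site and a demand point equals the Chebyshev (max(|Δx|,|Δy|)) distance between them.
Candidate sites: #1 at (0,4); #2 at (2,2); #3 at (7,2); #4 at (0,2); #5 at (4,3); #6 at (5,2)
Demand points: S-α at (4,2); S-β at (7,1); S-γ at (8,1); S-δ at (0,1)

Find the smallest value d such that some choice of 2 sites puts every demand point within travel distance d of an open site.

Open {#2, #3}.
  Farthest demand point is S-α at travel distance 2 (to #2); all others are ≤ 2.
With {#1, #3} the worst case is 3.
With {#1, #6} the worst case is 3.
No size-2 selection achieves below 2.

2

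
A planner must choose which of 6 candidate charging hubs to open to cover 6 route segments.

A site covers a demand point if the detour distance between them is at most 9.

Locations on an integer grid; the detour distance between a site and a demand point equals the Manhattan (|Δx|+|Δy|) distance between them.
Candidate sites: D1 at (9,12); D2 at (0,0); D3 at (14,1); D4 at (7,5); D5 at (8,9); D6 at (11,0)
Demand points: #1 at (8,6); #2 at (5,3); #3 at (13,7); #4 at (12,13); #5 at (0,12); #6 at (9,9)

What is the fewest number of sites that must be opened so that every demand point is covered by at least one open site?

Coverage sets (demand points within 9 of each site):
  D1: {#1, #3, #4, #5, #6}
  D2: {#2}
  D3: {#3}
  D4: {#1, #2, #3, #6}
  D5: {#1, #2, #3, #4, #6}
  D6: {#1, #2, #3}
No single site covers all 6 demand points.
But {D1, D2} covers everything, so the minimum is 2.

2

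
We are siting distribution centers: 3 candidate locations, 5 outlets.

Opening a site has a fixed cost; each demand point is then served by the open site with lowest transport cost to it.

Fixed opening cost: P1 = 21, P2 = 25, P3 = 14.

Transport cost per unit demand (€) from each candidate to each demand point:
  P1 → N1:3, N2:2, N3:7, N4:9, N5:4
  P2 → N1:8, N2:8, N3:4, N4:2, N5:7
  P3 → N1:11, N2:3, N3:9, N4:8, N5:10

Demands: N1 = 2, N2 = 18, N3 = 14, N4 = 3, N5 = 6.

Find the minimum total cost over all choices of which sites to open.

174

Open {P1, P2}: assign each demand point to its cheapest open site.
  N1→P1 2×3=6, N2→P1 18×2=36, N3→P2 14×4=56, N4→P2 3×2=6, N5→P1 6×4=24
  transport cost 128, fixed 46 → total 174.
Compare {P1, P2, P3}: transport cost 128 + fixed 60 = 188.
Compare {P1}: transport cost 191 + fixed 21 = 212.
Compare {P2, P3}: transport cost 174 + fixed 39 = 213.
All other subsets cost ≥ 188. Minimum total cost: 174.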